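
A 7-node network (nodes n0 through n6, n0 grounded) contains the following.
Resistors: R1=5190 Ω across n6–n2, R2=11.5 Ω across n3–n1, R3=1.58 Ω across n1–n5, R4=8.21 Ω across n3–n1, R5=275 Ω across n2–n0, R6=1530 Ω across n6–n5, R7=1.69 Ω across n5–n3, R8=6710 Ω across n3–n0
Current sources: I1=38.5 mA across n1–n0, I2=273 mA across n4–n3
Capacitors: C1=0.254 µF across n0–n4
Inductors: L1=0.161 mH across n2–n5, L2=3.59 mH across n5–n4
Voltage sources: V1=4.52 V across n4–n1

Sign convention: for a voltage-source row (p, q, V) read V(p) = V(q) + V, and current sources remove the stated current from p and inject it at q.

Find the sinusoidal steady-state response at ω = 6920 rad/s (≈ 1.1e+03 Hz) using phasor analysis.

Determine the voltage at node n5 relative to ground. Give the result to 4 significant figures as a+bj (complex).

Element admittances at ω=6920 rad/s:
  Y(R1) = 0.0001927+0.000j S between n6,n2
  I1: injects 0.0385 A into n0 (from n1)
  Y(R2) = 0.08696+0.000j S between n3,n1
  Y(R3) = 0.6329+0.000j S between n1,n5
  Y(R4) = 0.1218+0.000j S between n3,n1
  Y(C1) = 0.000+0.001758j S between n0,n4
  I2: injects 0.273 A into n3 (from n4)
  Y(R5) = 0.003636+0.000j S between n2,n0
  Y(R6) = 0.0006536+0.000j S between n6,n5
  Y(R7) = 0.5917+0.000j S between n5,n3
  Y(L1) = 0.000-0.8976j S between n2,n5
  Y(R8) = 0.0001490+0.000j S between n3,n0
  Y(L2) = 0.000-0.04025j S between n5,n4
  V1: constraint V(n4)−V(n1) = 4.52
Assemble and solve the 7×7 MNA system:
  V(n1)=-9.368+2.439j  V(n2)=-9.048+2.250j  V(n3)=-8.795+2.272j  V(n4)=-4.848+2.439j  V(n5)=-9.057+2.214j  V(n6)=-9.055+2.222j
  i(V1)=-0.2778+0.1779j

-9.057+2.214j V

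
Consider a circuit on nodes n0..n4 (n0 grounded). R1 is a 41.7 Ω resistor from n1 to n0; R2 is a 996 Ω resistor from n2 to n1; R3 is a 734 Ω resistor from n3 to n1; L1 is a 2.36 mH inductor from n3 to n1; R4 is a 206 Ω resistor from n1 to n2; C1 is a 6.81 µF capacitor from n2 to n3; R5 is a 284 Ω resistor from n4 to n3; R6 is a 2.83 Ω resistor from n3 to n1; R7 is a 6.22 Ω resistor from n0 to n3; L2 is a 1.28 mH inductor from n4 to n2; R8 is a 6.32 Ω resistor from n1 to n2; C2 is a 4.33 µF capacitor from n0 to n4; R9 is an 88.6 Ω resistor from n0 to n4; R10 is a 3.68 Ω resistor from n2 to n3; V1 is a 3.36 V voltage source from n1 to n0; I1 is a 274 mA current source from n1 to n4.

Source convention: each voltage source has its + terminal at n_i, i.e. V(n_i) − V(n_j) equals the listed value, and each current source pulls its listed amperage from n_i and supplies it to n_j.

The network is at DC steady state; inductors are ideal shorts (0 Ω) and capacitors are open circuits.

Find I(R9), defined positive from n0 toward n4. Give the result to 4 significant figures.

Apply KCL at each of the 4 non-ground nodes and solve the resulting linear system.
Node n1: branches {R1, R2, R3, L1, R4, R6, R8, V1, I1} → V_1 = 3.360
Node n2: branches {R2, R4, C1, L2, R8, R10} → V_2 = 3.884
Node n3: branches {R3, L1, C1, R5, R6, R7, R10} → V_3 = 3.360
Node n4: branches {R5, L2, C2, R9, I1} → V_4 = 3.884
Source currents: i(L1)=-0.3960, i(L2)=0.2283, i(V1)=-0.6646

-0.04384 A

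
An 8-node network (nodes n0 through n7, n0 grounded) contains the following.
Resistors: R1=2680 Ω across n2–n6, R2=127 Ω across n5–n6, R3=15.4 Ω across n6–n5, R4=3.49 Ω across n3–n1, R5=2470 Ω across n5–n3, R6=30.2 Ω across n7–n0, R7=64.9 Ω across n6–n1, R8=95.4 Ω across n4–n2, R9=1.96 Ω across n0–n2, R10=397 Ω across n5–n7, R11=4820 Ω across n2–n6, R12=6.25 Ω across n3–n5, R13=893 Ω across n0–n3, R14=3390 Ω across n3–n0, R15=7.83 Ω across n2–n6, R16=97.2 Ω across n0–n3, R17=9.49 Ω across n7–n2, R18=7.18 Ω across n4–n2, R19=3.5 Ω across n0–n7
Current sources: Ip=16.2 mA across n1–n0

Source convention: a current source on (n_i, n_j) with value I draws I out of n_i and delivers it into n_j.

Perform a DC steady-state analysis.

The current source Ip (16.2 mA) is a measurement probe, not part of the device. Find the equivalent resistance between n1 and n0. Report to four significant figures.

R_eq = 20.91 Ω

Element admittances at DC:
  Y(R1) = 0.0003731 S between n2,n6
  Y(R2) = 0.007874 S between n5,n6
  Y(R3) = 0.06494 S between n6,n5
  Y(R4) = 0.2865 S between n3,n1
  Y(R5) = 0.0004049 S between n5,n3
  Y(R6) = 0.03311 S between n7,n0
  Y(R7) = 0.01541 S between n6,n1
  Y(R8) = 0.01048 S between n4,n2
  Y(R9) = 0.5102 S between n0,n2
  Y(R10) = 0.002519 S between n5,n7
  Y(R11) = 0.0002075 S between n2,n6
  Y(R12) = 0.1600 S between n3,n5
  Y(R13) = 0.001120 S between n0,n3
  Y(R14) = 0.0002950 S between n3,n0
  Y(R15) = 0.1277 S between n2,n6
  Y(R16) = 0.01029 S between n0,n3
  Y(R17) = 0.1054 S between n7,n2
  Y(R18) = 0.1393 S between n4,n2
  Y(R19) = 0.2857 S between n0,n7
  Ip: injects 0.0162 A into n0 (from n1)
Assemble and solve the 7×7 MNA system:
  V(n1)=-0.3387  V(n2)=-0.02091  V(n3)=-0.2941  V(n4)=-0.02091  V(n5)=-0.2360  V(n6)=-0.1158  V(n7)=-0.006556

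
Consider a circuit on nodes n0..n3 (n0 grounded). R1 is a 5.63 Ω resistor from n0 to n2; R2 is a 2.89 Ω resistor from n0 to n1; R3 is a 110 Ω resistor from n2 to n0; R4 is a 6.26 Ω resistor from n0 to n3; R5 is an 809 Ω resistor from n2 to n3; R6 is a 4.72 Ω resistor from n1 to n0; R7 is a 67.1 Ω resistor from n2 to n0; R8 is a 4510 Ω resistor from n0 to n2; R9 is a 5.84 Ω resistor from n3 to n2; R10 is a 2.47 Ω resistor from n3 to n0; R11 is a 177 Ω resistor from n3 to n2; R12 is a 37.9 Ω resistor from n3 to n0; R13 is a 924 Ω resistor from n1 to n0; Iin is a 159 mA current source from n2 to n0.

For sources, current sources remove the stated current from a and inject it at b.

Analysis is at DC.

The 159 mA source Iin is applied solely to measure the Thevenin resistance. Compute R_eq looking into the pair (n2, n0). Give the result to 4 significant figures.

R_eq = 2.952 Ω

Apply KCL at each of the 3 non-ground nodes and solve the resulting linear system.
Node n1: branches {R2, R6, R13} → V_1 = 0.000
Node n2: branches {R1, R3, R5, R7, R8, R9, R11, Iin} → V_2 = -0.4694
Node n3: branches {R4, R5, R9, R10, R11, R12} → V_3 = -0.1087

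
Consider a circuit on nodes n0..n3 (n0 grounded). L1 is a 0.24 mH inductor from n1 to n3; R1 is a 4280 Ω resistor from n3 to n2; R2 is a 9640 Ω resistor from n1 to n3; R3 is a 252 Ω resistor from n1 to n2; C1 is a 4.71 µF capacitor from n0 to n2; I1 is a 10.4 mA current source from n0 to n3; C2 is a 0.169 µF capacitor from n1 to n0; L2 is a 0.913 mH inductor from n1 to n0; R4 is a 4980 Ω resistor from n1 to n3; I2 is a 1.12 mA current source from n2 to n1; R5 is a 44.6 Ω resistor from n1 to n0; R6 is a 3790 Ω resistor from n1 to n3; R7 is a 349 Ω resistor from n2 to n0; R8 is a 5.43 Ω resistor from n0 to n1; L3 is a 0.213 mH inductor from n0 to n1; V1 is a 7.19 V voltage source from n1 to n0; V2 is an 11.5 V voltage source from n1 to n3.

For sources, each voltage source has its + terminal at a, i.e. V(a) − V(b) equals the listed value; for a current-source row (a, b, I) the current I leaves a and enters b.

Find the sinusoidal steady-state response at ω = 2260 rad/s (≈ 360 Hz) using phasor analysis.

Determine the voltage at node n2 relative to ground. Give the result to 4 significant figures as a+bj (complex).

1.143-1.722j V

Apply KCL at each of the 3 non-ground nodes and solve the resulting linear system.
Node n1: branches {L1, R2, R3, C2, L2, R4, I2, R5, R6, R8, L3, V1, V2} → V_1 = 7.190+0.000j
Node n2: branches {R1, R3, C1, I2, R7} → V_2 = 1.143-1.722j
Node n3: branches {L1, R1, R2, I1, R4, R6, V2} → V_3 = -4.310+0.000j
Source currents: i(V1)=-1.497+18.41j, i(V2)=-0.01821+21.20j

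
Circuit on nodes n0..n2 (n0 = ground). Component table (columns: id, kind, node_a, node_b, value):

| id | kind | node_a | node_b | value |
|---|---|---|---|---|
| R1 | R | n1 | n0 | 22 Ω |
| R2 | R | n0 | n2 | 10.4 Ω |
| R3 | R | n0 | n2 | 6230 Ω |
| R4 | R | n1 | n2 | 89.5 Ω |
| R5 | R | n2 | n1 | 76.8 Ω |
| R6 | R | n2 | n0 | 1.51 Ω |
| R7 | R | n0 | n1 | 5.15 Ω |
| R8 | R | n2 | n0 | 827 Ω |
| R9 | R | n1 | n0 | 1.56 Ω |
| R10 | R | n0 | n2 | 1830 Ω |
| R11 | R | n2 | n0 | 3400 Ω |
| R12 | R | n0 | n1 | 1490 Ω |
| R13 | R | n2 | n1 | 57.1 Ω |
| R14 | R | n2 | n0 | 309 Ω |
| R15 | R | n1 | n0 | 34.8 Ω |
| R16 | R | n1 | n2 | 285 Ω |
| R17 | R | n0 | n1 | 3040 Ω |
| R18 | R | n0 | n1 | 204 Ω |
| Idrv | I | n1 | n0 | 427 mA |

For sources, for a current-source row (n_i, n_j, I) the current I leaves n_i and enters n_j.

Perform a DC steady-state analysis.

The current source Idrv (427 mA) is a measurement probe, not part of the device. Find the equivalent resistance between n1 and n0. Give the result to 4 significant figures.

R_eq = 1.044 Ω

Element admittances at DC:
  Y(R1) = 0.04545 S between n1,n0
  Y(R2) = 0.09615 S between n0,n2
  Y(R3) = 0.0001605 S between n0,n2
  Y(R4) = 0.01117 S between n1,n2
  Y(R5) = 0.01302 S between n2,n1
  Y(R6) = 0.6623 S between n2,n0
  Y(R7) = 0.1942 S between n0,n1
  Y(R8) = 0.001209 S between n2,n0
  Y(R9) = 0.6410 S between n1,n0
  Y(R10) = 0.0005464 S between n0,n2
  Y(R11) = 0.0002941 S between n2,n0
  Y(R12) = 0.0006711 S between n0,n1
  Y(R13) = 0.01751 S between n2,n1
  Y(R14) = 0.003236 S between n2,n0
  Y(R15) = 0.02874 S between n1,n0
  Y(R16) = 0.003509 S between n1,n2
  Y(R17) = 0.0003289 S between n0,n1
  Y(R18) = 0.004902 S between n0,n1
  Idrv: injects 0.427 A into n0 (from n1)
Assemble and solve the 2×2 MNA system:
  V(n1)=-0.4457  V(n2)=-0.02491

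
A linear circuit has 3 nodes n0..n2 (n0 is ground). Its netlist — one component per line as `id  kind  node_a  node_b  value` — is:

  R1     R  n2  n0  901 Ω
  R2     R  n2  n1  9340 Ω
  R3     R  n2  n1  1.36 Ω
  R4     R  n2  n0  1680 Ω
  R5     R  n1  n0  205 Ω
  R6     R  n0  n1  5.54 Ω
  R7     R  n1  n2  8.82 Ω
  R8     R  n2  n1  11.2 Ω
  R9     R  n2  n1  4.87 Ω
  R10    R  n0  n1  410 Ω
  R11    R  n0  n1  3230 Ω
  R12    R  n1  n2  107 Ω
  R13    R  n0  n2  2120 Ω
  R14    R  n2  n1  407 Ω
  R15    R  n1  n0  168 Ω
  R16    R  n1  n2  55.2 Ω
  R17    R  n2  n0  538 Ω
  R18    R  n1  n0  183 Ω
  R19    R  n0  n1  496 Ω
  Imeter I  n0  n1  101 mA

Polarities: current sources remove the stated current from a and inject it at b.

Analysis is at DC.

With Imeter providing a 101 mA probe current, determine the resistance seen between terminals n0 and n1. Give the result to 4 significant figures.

MNA unknowns: 2 node voltages V₁..V_2
R1: Y=0.001110 on G[2,0]
R2: Y=0.0001071 on G[2,1]
R3: Y=0.7353 on G[2,1]
R4: Y=0.0005952 on G[2,0]
R5: Y=0.004878 on G[1,0]
R6: Y=0.1805 on G[0,1]
R7: Y=0.1134 on G[1,2]
R8: Y=0.08929 on G[2,1]
R9: Y=0.2053 on G[2,1]
R10: Y=0.002439 on G[0,1]
R11: Y=0.0003096 on G[0,1]
R12: Y=0.009346 on G[1,2]
R13: Y=0.0004717 on G[0,2]
R14: Y=0.002457 on G[2,1]
R15: Y=0.005952 on G[1,0]
R16: Y=0.01812 on G[1,2]
R17: Y=0.001859 on G[2,0]
R18: Y=0.005464 on G[1,0]
R19: Y=0.002016 on G[0,1]
Imeter: z[0]−=0.101, z[1]+=0.101
solve → V1=0.4913, V2=0.4896

R_eq = 4.864 Ω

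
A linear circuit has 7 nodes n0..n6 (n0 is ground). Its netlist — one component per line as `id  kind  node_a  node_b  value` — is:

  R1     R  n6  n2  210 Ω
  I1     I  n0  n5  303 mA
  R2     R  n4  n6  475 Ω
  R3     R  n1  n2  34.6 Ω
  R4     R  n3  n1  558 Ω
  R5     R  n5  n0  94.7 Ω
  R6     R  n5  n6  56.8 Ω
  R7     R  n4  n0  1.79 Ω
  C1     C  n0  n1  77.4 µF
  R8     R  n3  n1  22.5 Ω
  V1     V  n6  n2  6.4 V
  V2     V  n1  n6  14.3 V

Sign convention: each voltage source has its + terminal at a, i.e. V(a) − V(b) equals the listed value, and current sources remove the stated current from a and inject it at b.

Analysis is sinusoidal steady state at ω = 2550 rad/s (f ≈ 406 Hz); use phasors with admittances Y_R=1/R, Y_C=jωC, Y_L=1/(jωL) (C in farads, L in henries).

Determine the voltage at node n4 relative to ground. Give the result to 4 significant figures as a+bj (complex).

-0.05342-0.005957j V

Apply KCL at each of the 6 non-ground nodes and solve the resulting linear system.
Node n1: branches {R3, R4, C1, R8, V2} → V_1 = 0.06993-1.587j
Node n2: branches {R1, R3, V1} → V_2 = -20.63-1.587j
Node n3: branches {R4, R8} → V_3 = 0.06993-1.587j
Node n4: branches {R2, R7} → V_4 = -0.05342-0.005957j
Node n5: branches {I1, R5, R6} → V_5 = 1.863-0.9918j
Node n6: branches {R1, R2, R6, V1, V2} → V_6 = -14.23-1.587j
Source currents: i(V1)=-0.6287+0.000j, i(V2)=-0.9114-0.01380j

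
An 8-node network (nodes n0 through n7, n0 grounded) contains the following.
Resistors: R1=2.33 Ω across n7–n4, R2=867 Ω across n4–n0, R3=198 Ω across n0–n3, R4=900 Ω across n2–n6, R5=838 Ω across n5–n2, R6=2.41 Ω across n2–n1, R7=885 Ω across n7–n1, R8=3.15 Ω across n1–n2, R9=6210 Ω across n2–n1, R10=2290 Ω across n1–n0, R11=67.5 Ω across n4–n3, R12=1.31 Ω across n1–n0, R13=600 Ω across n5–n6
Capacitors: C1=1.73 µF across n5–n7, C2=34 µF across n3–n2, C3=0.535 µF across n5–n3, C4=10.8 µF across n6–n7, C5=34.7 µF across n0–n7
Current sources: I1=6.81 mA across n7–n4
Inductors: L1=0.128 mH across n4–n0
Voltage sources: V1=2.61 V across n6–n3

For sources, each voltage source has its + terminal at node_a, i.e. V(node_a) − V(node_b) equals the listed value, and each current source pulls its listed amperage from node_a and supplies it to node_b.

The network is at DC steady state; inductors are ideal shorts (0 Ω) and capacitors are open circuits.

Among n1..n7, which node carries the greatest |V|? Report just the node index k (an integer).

Apply KCL at each of the 7 non-ground nodes and solve the resulting linear system.
Node n1: branches {R6, R7, R8, R9, R10, R12} → V_1 = 0.005602
Node n2: branches {C2, R4, R5, R6, R8, R9} → V_2 = 0.01148
Node n3: branches {C2, R3, C3, R11, V1} → V_3 = -0.2166
Node n4: branches {R1, I1, R2, R11, L1} → V_4 = 0.000
Node n5: branches {C1, R5, C3, R13} → V_5 = 1.400
Node n6: branches {R4, C4, R13, V1} → V_6 = 2.393
Node n7: branches {R1, C1, I1, R7, C4, C5} → V_7 = -0.01581
Source currents: i(L1)=-0.003185, i(V1)=-0.004303

6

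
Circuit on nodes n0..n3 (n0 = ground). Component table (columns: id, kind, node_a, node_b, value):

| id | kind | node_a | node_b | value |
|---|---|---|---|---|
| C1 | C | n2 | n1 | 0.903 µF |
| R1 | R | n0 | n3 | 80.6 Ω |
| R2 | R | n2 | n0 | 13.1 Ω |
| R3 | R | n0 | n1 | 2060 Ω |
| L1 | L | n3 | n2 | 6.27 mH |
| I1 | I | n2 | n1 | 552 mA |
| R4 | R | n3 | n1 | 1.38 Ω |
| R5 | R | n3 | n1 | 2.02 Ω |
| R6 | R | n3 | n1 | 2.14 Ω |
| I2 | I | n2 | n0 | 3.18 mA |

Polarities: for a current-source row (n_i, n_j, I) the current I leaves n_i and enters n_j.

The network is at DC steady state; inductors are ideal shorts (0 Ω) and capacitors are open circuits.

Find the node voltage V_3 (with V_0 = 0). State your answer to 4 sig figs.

Element admittances at DC:
  Y(C1) = 0.000 S between n2,n1
  Y(R1) = 0.01241 S between n0,n3
  Y(R2) = 0.07634 S between n2,n0
  Y(R3) = 0.0004854 S between n0,n1
  L1: short n3↔n2 (DC inductor)
  I1: injects 0.552 A into n1 (from n2)
  Y(R4) = 0.7246 S between n3,n1
  Y(R5) = 0.4950 S between n3,n1
  Y(R6) = 0.4673 S between n3,n1
  I2: injects 0.00318 A into n0 (from n2)
Assemble and solve the 4×4 MNA system:
  V(n1)=0.2897  V(n2)=-0.03742  V(n3)=-0.03742
  i(L1)=0.5523

-0.03742 V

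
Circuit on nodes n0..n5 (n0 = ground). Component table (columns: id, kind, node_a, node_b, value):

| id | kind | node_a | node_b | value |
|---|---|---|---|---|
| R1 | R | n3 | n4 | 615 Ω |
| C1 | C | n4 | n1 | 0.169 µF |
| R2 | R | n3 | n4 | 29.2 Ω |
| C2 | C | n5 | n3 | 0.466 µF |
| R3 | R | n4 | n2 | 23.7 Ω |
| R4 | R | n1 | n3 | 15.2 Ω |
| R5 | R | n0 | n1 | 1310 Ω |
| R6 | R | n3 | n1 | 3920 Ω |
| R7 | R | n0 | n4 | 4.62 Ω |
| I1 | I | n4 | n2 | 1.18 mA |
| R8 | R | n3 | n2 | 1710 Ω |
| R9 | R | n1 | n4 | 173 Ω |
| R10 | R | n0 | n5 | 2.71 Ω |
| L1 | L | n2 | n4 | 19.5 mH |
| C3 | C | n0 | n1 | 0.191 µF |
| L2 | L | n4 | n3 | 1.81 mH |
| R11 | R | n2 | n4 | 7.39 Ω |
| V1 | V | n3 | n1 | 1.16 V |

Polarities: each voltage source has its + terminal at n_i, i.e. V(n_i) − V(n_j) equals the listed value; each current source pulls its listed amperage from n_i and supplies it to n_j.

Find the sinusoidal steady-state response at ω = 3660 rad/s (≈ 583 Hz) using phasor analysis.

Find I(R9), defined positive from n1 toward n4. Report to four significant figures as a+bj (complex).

MNA unknowns: 5 node voltages V₁..V_5 plus 1 source current (V1)
R1: Y=0.001626+0.000j on G[3,4]
C1: Y=0.000+0.0006185j on G[4,1]
R2: Y=0.03425+0.000j on G[3,4]
C2: Y=0.000+0.001706j on G[5,3]
R3: Y=0.04219+0.000j on G[4,2]
R4: Y=0.06579+0.000j on G[1,3]
R5: Y=0.0007634+0.000j on G[0,1]
R6: Y=0.0002551+0.000j on G[3,1]
R7: Y=0.2165+0.000j on G[0,4]
I1: z[4]−=0.00118, z[2]+=0.00118
R8: Y=0.0005848+0.000j on G[3,2]
R9: Y=0.005780+0.000j on G[1,4]
R10: Y=0.3690+0.000j on G[0,5]
L1: Y=0.000-0.01401j on G[2,4]
C3: Y=0.000+0.0006991j on G[0,1]
L2: Y=0.000-0.1510j on G[4,3]
R11: Y=0.1353+0.000j on G[2,4]
V1: row V3−V1=1.16, i_V1 at 3,1
solve → V1=-1.151+0.05357j, V2=0.01124+0.004138j, V3=0.008983+0.05357j, V4=0.004654+0.003456j, V5=-0.0002474+4.266e-05j
aux → i_V1=-0.08424-0.001189j

-0.006680+0.0002897j A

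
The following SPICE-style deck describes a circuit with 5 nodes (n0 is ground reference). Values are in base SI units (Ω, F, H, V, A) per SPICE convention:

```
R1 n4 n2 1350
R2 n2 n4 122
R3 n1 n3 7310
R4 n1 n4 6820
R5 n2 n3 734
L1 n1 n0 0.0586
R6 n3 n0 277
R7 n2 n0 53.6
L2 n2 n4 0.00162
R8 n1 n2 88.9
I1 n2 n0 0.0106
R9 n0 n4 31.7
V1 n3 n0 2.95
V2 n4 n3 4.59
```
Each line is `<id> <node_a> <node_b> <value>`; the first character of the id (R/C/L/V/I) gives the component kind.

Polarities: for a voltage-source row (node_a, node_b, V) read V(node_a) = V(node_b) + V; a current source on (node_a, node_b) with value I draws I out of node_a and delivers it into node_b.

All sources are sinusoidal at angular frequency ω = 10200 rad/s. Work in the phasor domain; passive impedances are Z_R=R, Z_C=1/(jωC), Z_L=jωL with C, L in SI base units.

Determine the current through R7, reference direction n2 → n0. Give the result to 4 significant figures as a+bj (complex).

0.1191-0.03782j A

Apply KCL at each of the 4 non-ground nodes and solve the resulting linear system.
Node n1: branches {R3, R4, L1, R8} → V_1 = 6.509-1.033j
Node n2: branches {R1, R2, R5, R7, L2, R8, I1} → V_2 = 6.385-2.027j
Node n3: branches {R3, R5, R6, V1, V2} → V_3 = 2.950+0.000j
Node n4: branches {R1, R2, R4, L2, R9, V2} → V_4 = 7.540+0.000j
Source currents: i(V1)=-0.3765+0.04871j, i(V2)=-0.3710+0.05162j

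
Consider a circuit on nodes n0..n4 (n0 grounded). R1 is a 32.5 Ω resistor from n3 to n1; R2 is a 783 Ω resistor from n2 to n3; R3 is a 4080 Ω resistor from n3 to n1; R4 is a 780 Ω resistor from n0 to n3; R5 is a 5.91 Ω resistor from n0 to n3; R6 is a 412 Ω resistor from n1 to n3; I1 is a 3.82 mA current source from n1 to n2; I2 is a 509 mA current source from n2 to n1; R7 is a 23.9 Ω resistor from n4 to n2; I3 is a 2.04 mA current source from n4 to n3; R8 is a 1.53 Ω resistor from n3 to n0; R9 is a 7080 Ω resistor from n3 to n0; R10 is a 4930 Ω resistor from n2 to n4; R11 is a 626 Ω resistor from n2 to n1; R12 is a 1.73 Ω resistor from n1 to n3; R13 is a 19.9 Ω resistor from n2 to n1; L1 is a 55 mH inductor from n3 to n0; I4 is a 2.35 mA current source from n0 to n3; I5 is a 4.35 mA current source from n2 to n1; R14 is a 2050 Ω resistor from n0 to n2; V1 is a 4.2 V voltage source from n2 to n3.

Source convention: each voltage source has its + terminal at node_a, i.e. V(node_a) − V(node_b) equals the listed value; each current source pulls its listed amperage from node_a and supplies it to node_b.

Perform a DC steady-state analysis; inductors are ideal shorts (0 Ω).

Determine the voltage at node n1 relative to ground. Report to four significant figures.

1.096 V

MNA unknowns: 4 node voltages V₁..V_4 plus 2 source currents (L1, V1)
R1: Y=0.03077 on G[3,1]
R2: Y=0.001277 on G[2,3]
R3: Y=0.0002451 on G[3,1]
R4: Y=0.001282 on G[0,3]
R5: Y=0.1692 on G[0,3]
R6: Y=0.002427 on G[1,3]
I1: z[1]−=0.00382, z[2]+=0.00382
I2: z[2]−=0.509, z[1]+=0.509
R7: Y=0.04184 on G[4,2]
I3: z[4]−=0.00204, z[3]+=0.00204
R8: Y=0.6536 on G[3,0]
R9: Y=0.0001412 on G[3,0]
R10: Y=0.0002028 on G[2,4]
R11: Y=0.001597 on G[2,1]
R12: Y=0.5780 on G[1,3]
R13: Y=0.05025 on G[2,1]
L1: row V3−V0=0, i_L1 at 3,0
I4: z[0]−=0.00235, z[3]+=0.00235
I5: z[2]−=0.00435, z[1]+=0.00435
R14: Y=0.0004878 on G[0,2]
V1: row V2−V3=4.2, i_V1 at 2,3
solve → V1=1.096, V2=4.200, V3=0.000, V4=4.151
aux → i_L1=0.0003012, i_V1=-0.6799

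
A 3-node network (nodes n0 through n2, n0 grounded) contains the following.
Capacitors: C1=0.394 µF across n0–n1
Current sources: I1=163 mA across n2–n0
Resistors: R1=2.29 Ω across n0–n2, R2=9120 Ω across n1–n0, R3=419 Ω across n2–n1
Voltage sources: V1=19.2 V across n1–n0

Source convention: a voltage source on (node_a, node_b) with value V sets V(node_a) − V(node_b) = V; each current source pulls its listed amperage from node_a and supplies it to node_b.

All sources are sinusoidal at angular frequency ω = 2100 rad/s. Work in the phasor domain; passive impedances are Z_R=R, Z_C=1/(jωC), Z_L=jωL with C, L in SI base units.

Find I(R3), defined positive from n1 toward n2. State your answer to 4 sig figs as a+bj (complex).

0.04646+0.000j A

Element admittances at ω=2100 rad/s:
  Y(C1) = 0.000+0.0008274j S between n0,n1
  I1: injects 0.163 A into n0 (from n2)
  Y(R1) = 0.4367+0.000j S between n0,n2
  Y(R2) = 0.0001096+0.000j S between n1,n0
  Y(R3) = 0.002387+0.000j S between n2,n1
  V1: constraint V(n1)−V(n0) = 19.2
Assemble and solve the 3×3 MNA system:
  V(n1)=19.20+0.000j  V(n2)=-0.2669+0.000j
  i(V1)=-0.04857-0.01589j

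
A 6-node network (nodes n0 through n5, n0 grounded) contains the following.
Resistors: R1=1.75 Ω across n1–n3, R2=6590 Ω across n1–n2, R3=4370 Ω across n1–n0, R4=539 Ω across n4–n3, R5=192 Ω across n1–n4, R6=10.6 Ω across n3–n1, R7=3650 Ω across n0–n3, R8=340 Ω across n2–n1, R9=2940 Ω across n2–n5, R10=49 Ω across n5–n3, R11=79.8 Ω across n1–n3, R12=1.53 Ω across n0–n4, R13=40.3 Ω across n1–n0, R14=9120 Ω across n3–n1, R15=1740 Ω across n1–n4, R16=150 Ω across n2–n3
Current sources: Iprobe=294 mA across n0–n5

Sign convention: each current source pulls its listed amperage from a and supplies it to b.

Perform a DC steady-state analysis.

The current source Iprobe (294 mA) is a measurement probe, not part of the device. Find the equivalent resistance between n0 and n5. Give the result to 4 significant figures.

R_eq = 79.92 Ω

MNA unknowns: 5 node voltages V₁..V_5
R1: Y=0.5714 on G[1,3]
R2: Y=0.0001517 on G[1,2]
R3: Y=0.0002288 on G[1,0]
R4: Y=0.001855 on G[4,3]
R5: Y=0.005208 on G[1,4]
R6: Y=0.09434 on G[3,1]
R7: Y=0.0002740 on G[0,3]
R8: Y=0.002941 on G[2,1]
R9: Y=0.0003401 on G[2,5]
R10: Y=0.02041 on G[5,3]
R11: Y=0.01253 on G[1,3]
R12: Y=0.6536 on G[0,4]
R13: Y=0.02481 on G[1,0]
R14: Y=0.0001096 on G[3,1]
R15: Y=0.0005747 on G[1,4]
R16: Y=0.006667 on G[2,3]
Iprobe: z[0]−=0.294, z[5]+=0.294
solve → V1=8.919, V2=9.675, V3=9.320, V4=0.1042, V5=23.50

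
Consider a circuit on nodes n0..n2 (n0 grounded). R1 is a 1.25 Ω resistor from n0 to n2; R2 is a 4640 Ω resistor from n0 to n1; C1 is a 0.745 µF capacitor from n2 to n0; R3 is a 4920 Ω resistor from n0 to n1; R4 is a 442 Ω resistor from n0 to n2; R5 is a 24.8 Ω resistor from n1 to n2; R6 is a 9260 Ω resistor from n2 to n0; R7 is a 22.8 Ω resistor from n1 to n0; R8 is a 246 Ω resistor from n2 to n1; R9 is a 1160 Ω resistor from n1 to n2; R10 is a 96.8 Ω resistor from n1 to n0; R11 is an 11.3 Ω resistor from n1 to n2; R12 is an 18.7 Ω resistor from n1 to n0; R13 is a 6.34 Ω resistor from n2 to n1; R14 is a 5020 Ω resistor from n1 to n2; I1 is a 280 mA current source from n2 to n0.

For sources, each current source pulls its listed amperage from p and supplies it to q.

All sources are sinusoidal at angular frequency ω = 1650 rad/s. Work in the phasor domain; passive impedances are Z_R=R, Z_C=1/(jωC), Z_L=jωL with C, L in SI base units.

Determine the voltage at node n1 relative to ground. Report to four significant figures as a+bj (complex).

Element admittances at ω=1650 rad/s:
  Y(R1) = 0.8000+0.000j S between n0,n2
  Y(R2) = 0.0002155+0.000j S between n0,n1
  Y(C1) = 0.000+0.001229j S between n2,n0
  Y(R3) = 0.0002033+0.000j S between n0,n1
  Y(R4) = 0.002262+0.000j S between n0,n2
  Y(R5) = 0.04032+0.000j S between n1,n2
  Y(R6) = 0.0001080+0.000j S between n2,n0
  Y(R7) = 0.04386+0.000j S between n1,n0
  Y(R8) = 0.004065+0.000j S between n2,n1
  Y(R9) = 0.0008621+0.000j S between n1,n2
  Y(R10) = 0.01033+0.000j S between n1,n0
  Y(R11) = 0.08850+0.000j S between n1,n2
  Y(R12) = 0.05348+0.000j S between n1,n0
  Y(R13) = 0.1577+0.000j S between n2,n1
  Y(R14) = 0.0001992+0.000j S between n1,n2
  I1: injects 0.28 A into n0 (from n2)
Assemble and solve the 2×2 MNA system:
  V(n1)=-0.2318+0.0003234j  V(n2)=-0.3177+0.0004432j

-0.2318+0.0003234j V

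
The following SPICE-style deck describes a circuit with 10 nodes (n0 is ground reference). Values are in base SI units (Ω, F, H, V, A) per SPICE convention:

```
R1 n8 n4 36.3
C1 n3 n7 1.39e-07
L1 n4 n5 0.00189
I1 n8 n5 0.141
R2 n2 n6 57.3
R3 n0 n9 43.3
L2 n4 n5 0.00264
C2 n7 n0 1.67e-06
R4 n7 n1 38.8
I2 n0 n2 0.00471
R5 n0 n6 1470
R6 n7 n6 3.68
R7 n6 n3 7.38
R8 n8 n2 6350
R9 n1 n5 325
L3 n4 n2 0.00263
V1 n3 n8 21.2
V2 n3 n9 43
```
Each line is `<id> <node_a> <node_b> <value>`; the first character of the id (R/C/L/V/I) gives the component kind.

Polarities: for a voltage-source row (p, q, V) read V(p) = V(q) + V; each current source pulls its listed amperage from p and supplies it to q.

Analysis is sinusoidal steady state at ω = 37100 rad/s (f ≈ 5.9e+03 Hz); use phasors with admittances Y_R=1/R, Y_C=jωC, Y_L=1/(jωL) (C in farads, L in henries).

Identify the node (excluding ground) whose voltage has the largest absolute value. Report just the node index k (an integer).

9

Element admittances at ω=37100 rad/s:
  Y(R1) = 0.02755+0.000j S between n8,n4
  Y(C1) = 0.000+0.005157j S between n3,n7
  Y(L1) = 0.000-0.01426j S between n4,n5
  I1: injects 0.141 A into n5 (from n8)
  Y(R2) = 0.01745+0.000j S between n2,n6
  Y(R3) = 0.02309+0.000j S between n0,n9
  Y(L2) = 0.000-0.01021j S between n4,n5
  Y(C2) = 0.000+0.06196j S between n7,n0
  Y(R4) = 0.02577+0.000j S between n7,n1
  I2: injects 0.00471 A into n2 (from n0)
  Y(R5) = 0.0006803+0.000j S between n0,n6
  Y(R6) = 0.2717+0.000j S between n7,n6
  Y(R7) = 0.1355+0.000j S between n6,n3
  Y(R8) = 0.0001575+0.000j S between n8,n2
  Y(R9) = 0.003077+0.000j S between n1,n5
  Y(L3) = 0.000-0.01025j S between n4,n2
  V1: constraint V(n3)−V(n8) = 21.2
  V2: constraint V(n3)−V(n9) = 43
Assemble and solve the 11×11 MNA system:
  V(n1)=3.314-10.89j  V(n2)=3.843-7.659j  V(n3)=12.28-9.937j  V(n4)=-1.537-12.47j  V(n5)=-0.9434-6.169j  V(n6)=6.512-10.80j  V(n7)=3.823-11.46j  V(n8)=-8.920-9.937j  V(n9)=-30.72-9.937j
  i(V1)=-0.06438+0.06931j  i(V2)=-0.7095-0.2295j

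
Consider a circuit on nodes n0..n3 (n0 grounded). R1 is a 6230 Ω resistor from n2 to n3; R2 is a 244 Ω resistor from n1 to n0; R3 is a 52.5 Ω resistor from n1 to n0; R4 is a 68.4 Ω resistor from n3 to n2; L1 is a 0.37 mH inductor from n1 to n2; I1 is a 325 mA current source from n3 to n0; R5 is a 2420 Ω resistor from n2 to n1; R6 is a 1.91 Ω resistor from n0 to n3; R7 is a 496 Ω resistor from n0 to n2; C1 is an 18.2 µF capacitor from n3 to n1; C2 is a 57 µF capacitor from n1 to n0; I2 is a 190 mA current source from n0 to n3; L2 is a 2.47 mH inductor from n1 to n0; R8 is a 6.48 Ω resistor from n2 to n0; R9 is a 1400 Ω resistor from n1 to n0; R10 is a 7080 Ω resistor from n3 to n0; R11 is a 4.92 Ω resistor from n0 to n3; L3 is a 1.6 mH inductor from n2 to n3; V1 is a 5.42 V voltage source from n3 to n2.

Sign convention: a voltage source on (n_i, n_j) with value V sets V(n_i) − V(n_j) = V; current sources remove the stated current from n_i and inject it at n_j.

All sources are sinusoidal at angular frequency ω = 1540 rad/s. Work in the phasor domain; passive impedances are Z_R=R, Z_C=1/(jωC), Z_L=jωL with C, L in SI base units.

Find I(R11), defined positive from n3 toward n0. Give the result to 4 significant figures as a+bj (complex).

Apply KCL at each of the 3 non-ground nodes and solve the resulting linear system.
Node n1: branches {R2, R3, L1, R5, C1, C2, L2, R9} → V_1 = -4.058-0.6633j
Node n2: branches {R1, R4, L1, R5, R7, R8, L3, V1} → V_2 = -4.372-0.7866j
Node n3: branches {R1, R4, I1, R6, C1, I2, R10, R11, L3, V1} → V_3 = 1.048-0.7866j
Source currents: i(V1)=-0.9801+2.628j

0.2129-0.1599j A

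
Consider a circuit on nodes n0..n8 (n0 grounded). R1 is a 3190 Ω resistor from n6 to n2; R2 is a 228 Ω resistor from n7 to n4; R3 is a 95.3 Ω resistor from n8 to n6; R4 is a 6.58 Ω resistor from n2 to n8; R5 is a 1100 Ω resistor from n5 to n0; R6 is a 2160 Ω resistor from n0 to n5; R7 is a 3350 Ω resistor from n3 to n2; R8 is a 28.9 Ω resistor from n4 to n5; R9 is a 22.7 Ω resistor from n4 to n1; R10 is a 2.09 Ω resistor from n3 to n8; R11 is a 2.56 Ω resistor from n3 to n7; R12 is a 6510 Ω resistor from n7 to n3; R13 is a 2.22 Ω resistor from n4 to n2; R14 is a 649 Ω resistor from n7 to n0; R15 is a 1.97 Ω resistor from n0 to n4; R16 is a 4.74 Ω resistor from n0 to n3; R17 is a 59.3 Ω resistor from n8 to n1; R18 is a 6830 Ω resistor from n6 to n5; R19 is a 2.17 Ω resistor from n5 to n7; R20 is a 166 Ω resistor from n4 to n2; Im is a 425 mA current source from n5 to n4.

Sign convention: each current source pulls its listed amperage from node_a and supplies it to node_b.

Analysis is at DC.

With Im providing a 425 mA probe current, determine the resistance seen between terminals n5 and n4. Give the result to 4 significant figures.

MNA unknowns: 8 node voltages V₁..V_8
R1: Y=0.0003135 on G[6,2]
R2: Y=0.004386 on G[7,4]
R3: Y=0.01049 on G[8,6]
R4: Y=0.1520 on G[2,8]
R5: Y=0.0009091 on G[5,0]
R6: Y=0.0004630 on G[0,5]
R7: Y=0.0002985 on G[3,2]
R8: Y=0.03460 on G[4,5]
R9: Y=0.04405 on G[4,1]
R10: Y=0.4785 on G[3,8]
R11: Y=0.3906 on G[3,7]
R12: Y=0.0001536 on G[7,3]
R13: Y=0.4505 on G[4,2]
R14: Y=0.001541 on G[7,0]
R15: Y=0.5076 on G[0,4]
R16: Y=0.2110 on G[0,3]
R17: Y=0.01686 on G[8,1]
R18: Y=0.0001464 on G[6,5]
R19: Y=0.4608 on G[5,7]
R20: Y=0.006024 on G[4,2]
Im: z[5]−=0.425, z[4]+=0.425
solve → V1=0.1025, V2=0.1288, V3=-0.8866, V4=0.3801, V5=-2.396, V6=-0.6247, V7=-1.689, V8=-0.6225

R_eq = 6.531 Ω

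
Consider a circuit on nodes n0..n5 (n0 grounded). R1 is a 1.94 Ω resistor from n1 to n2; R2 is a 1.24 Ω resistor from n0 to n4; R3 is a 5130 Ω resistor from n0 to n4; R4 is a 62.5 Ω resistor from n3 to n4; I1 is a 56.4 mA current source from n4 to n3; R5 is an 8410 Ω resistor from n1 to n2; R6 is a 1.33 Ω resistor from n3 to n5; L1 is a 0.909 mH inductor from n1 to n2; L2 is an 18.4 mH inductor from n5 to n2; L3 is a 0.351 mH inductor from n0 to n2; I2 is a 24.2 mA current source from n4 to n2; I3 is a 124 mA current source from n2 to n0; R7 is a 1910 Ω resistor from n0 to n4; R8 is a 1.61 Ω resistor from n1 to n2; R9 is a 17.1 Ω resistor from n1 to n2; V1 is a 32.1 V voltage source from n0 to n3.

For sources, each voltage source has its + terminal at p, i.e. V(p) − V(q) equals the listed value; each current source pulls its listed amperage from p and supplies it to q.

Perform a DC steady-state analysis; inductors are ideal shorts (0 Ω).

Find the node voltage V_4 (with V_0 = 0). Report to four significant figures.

Element admittances at DC:
  Y(R1) = 0.5155 S between n1,n2
  Y(R2) = 0.8065 S between n0,n4
  Y(R3) = 0.0001949 S between n0,n4
  Y(R4) = 0.01600 S between n3,n4
  I1: injects 0.0564 A into n3 (from n4)
  Y(R5) = 0.0001189 S between n1,n2
  Y(R6) = 0.7519 S between n3,n5
  L1: short n1↔n2 (DC inductor)
  L2: short n5↔n2 (DC inductor)
  L3: short n0↔n2 (DC inductor)
  I2: injects 0.0242 A into n2 (from n4)
  I3: injects 0.124 A into n0 (from n2)
  Y(R7) = 0.0005236 S between n0,n4
  Y(R8) = 0.6211 S between n1,n2
  Y(R9) = 0.05848 S between n1,n2
  V1: constraint V(n0)−V(n3) = 32.1
Assemble and solve the 9×9 MNA system:
  V(n1)=0.000  V(n2)=0.000  V(n3)=-32.10  V(n4)=-0.7218  V(n5)=0.000
  i(L1)=0.000  i(L2)=-24.14  i(L3)=24.24  i(V1)=-24.69

-0.7218 V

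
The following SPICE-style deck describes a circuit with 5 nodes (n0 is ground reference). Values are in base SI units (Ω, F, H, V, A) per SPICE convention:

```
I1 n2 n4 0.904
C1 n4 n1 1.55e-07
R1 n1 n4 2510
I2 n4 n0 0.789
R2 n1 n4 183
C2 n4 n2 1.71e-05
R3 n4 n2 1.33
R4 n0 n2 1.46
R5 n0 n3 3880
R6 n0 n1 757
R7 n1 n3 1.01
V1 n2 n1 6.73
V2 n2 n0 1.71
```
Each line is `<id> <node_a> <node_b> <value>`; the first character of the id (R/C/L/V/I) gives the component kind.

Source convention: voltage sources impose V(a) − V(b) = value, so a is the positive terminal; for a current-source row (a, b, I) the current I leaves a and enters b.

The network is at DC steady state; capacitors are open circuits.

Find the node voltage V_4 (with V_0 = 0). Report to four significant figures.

MNA unknowns: 4 node voltages V₁..V_4 plus 2 source currents (V1, V2)
I1: z[2]−=0.904, z[4]+=0.904
C1: Y=0.000 on G[4,1]
R1: Y=0.0003984 on G[1,4]
I2: z[4]−=0.789, z[0]+=0.789
R2: Y=0.005464 on G[1,4]
C2: Y=0.000 on G[4,2]
R3: Y=0.7519 on G[4,2]
R4: Y=0.6849 on G[0,2]
R5: Y=0.0002577 on G[0,3]
R6: Y=0.001321 on G[0,1]
R7: Y=0.9901 on G[1,3]
V1: row V2−V1=6.73, i_V1 at 2,1
V2: row V2−V0=1.71, i_V2 at 2,0
solve → V1=-5.020, V2=1.710, V3=-5.019, V4=1.810
aux → i_V1=-0.04797, i_V2=-1.952

1.810 V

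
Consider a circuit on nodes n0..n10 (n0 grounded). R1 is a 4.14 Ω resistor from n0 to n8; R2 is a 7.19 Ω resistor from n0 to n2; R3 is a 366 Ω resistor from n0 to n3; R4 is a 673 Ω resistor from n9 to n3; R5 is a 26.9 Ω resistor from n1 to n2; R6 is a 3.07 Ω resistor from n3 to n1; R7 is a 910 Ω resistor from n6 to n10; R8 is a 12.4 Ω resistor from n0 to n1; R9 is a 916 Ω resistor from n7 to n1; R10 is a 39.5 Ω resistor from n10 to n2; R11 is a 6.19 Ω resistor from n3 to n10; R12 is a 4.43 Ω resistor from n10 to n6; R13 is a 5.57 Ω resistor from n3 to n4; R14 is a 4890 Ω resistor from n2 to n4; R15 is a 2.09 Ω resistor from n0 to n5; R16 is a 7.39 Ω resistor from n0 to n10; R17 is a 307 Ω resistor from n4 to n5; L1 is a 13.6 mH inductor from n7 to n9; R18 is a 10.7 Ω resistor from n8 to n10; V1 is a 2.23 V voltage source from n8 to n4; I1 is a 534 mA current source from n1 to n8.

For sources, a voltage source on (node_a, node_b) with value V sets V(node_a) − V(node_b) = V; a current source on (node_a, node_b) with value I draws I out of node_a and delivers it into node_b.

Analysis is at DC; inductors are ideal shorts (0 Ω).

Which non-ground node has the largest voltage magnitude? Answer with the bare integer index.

MNA unknowns: 10 node voltages V₁..V_10 plus 2 source currents (L1, V1)
R1: Y=0.2415 on G[0,8]
R2: Y=0.1391 on G[0,2]
R3: Y=0.002732 on G[0,3]
R4: Y=0.001486 on G[9,3]
R5: Y=0.03717 on G[1,2]
R6: Y=0.3257 on G[3,1]
R7: Y=0.001099 on G[6,10]
R8: Y=0.08065 on G[0,1]
R9: Y=0.001092 on G[7,1]
R10: Y=0.02532 on G[10,2]
R11: Y=0.1616 on G[3,10]
R12: Y=0.2257 on G[10,6]
R13: Y=0.1795 on G[3,4]
R14: Y=0.0002045 on G[2,4]
R15: Y=0.4785 on G[0,5]
R16: Y=0.1353 on G[0,10]
R17: Y=0.003257 on G[4,5]
L1: row V7−V9=0, i_L1 at 7,9
R18: Y=0.09346 on G[8,10]
V1: row V8−V4=2.23, i_V1 at 8,4
I1: z[1]−=0.534, z[8]+=0.534
solve → V1=-2.320, V2=-0.4684, V3=-1.469, V4=-0.9779, V5=-0.006612, V6=-0.3178, V7=-1.829, V8=1.252, V9=-1.829, V10=-0.3178
aux → i_L1=-0.0005361, i_V1=0.08483

1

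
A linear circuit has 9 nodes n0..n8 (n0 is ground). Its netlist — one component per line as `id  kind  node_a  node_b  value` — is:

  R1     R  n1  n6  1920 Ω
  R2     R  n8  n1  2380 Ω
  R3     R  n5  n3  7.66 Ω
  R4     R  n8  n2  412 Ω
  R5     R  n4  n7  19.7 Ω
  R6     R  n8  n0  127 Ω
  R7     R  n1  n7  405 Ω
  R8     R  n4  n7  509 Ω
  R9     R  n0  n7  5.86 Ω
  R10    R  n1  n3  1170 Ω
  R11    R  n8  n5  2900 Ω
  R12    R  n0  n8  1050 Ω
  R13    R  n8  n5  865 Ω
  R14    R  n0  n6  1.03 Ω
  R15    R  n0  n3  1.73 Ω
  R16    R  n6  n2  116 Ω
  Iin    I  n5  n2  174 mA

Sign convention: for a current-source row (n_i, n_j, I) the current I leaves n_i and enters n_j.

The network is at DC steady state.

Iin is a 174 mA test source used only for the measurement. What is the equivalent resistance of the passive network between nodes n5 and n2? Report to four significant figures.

R_eq = 103.8 Ω

MNA unknowns: 8 node voltages V₁..V_8
R1: Y=0.0005208 on G[1,6]
R2: Y=0.0004202 on G[8,1]
R3: Y=0.1305 on G[5,3]
R4: Y=0.002427 on G[8,2]
R5: Y=0.05076 on G[4,7]
R6: Y=0.007874 on G[8,0]
R7: Y=0.002469 on G[1,7]
R8: Y=0.001965 on G[4,7]
R9: Y=0.1706 on G[0,7]
R10: Y=0.0008547 on G[1,3]
R11: Y=0.0003448 on G[8,5]
R12: Y=0.0009524 on G[0,8]
R13: Y=0.001156 on G[8,5]
R14: Y=0.9709 on G[0,6]
R15: Y=0.5780 on G[0,3]
R16: Y=0.008621 on G[6,2]
Iin: z[5]−=0.174, z[2]+=0.174
solve → V1=0.2444, V2=16.49, V3=-0.2887, V4=0.003486, V5=-1.571, V6=0.1452, V7=0.003486, V8=2.867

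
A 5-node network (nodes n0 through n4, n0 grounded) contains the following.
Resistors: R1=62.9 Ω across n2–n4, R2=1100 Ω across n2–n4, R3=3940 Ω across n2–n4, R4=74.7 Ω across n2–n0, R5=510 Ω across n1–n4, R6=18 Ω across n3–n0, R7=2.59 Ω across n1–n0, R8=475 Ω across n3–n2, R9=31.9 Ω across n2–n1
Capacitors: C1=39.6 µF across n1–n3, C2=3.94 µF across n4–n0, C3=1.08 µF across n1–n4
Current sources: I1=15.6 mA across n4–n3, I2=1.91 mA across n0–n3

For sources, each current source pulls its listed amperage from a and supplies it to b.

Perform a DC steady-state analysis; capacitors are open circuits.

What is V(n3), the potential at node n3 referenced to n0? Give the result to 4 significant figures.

Apply KCL at each of the 4 non-ground nodes and solve the resulting linear system.
Node n1: branches {C1, C3, R5, R7, R9} → V_1 = -0.02702
Node n2: branches {R1, R2, R3, R4, R8, R9} → V_2 = -0.2936
Node n3: branches {C1, I1, R6, R8, I2} → V_3 = 0.2930
Node n4: branches {R1, R2, R3, C2, C3, I1, R5} → V_4 = -1.086

0.2930 V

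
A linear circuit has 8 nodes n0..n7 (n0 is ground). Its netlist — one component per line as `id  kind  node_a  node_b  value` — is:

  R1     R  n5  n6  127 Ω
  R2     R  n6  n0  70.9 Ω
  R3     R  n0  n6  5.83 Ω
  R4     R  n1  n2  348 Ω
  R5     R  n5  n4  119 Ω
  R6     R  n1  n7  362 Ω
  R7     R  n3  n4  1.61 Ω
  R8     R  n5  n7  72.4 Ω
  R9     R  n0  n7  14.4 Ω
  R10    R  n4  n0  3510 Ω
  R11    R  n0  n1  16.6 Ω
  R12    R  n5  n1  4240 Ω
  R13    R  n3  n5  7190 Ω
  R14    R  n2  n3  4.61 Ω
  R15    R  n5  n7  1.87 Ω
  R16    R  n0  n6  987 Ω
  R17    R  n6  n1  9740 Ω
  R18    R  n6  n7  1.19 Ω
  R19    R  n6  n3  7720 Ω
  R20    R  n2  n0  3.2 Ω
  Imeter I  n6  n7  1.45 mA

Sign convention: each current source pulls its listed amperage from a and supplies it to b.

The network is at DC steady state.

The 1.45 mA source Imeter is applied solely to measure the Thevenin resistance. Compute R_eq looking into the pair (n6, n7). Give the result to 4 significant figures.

R_eq = 1.106 Ω

Element admittances at DC:
  Y(R1) = 0.007874 S between n5,n6
  Y(R2) = 0.01410 S between n6,n0
  Y(R3) = 0.1715 S between n0,n6
  Y(R4) = 0.002874 S between n1,n2
  Y(R5) = 0.008403 S between n5,n4
  Y(R6) = 0.002762 S between n1,n7
  Y(R7) = 0.6211 S between n3,n4
  Y(R8) = 0.01381 S between n5,n7
  Y(R9) = 0.06944 S between n0,n7
  Y(R10) = 0.0002849 S between n4,n0
  Y(R11) = 0.06024 S between n0,n1
  Y(R12) = 0.0002358 S between n5,n1
  Y(R13) = 0.0001391 S between n3,n5
  Y(R14) = 0.2169 S between n2,n3
  Y(R15) = 0.5348 S between n5,n7
  Y(R16) = 0.001013 S between n0,n6
  Y(R17) = 0.0001027 S between n6,n1
  Y(R18) = 0.8403 S between n6,n7
  Y(R19) = 0.0001295 S between n6,n3
  Y(R20) = 0.3125 S between n2,n0
  Imeter: injects 0.00145 A into n7 (from n6)
Assemble and solve the 7×7 MNA system:
  V(n1)=5.118e-05  V(n2)=2.739e-05  V(n3)=6.654e-05  V(n4)=8.010e-05  V(n5)=0.001085  V(n6)=-0.0004805  V(n7)=0.001123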